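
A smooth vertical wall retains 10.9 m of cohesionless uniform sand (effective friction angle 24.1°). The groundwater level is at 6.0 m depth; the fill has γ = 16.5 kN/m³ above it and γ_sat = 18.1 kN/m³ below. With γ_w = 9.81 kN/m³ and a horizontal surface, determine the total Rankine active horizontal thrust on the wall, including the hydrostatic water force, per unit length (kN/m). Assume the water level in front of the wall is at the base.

K_a = tan²(45° − φ/2) = 0.4201.
γ' = 18.1 − 9.81 = 8.290 kN/m³. Depth below WT = 4.9 m.
σ'_h at WT = K_a γ d_w = 41.59 kPa; at base = 41.59 + K_a γ' × 4.9 = 58.66 kPa.
P₁ (0–6.0 m) = ½×41.59×6.0 = 124.8. P₂ (6.0–10.9 m) = ½(41.59+58.66)×4.9 = 245.6.
P_w = ½ γ_w h₂² = 0.5×9.81×4.9² = 117.8. Total = 124.8+245.6+117.8 = 488.2 kN/m.

488 kN/m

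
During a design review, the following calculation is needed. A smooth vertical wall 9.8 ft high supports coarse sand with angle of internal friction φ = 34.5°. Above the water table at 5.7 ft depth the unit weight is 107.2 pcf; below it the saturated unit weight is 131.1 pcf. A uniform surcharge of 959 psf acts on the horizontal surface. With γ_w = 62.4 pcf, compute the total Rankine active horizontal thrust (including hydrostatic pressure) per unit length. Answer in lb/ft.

K_a = tan²(45° − φ/2) = 0.2768.
γ' = 131.1 − 62.4 = 68.70 pcf. h₂ = H − d_w = 4.1 ft.
σ'_h: at surface K_a·q = 265.5; at WT K_a(q+γd_w) = 434.6; at base K_a(q+γd_w+γ'h₂) = 512.6 psf.
P₁ = ½(265.5+434.6)×5.7 = 1995; P₂ = ½(434.6+512.6)×4.1 = 1942; P_w = ½γ_w h₂² = 524.5.
Total = 1995+1942+524.5 = 4461 lb/ft.

4460 lb/ft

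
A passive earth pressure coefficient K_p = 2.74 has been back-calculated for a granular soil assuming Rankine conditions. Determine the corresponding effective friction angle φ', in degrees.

K_p = (1+sin φ)/(1−sin φ) ⇒ sin φ = (K_p − 1)/(K_p + 1) = 0.4652.
φ = arcsin(0.4652) = 27.73°.

27.7°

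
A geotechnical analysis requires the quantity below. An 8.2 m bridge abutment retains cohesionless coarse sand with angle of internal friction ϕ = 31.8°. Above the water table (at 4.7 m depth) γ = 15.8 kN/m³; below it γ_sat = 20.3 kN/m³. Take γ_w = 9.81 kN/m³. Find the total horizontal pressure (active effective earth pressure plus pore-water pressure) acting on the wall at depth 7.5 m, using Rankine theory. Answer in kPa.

K_a = (1 − sin φ)/(1 + sin φ) = 0.3098.
γ' = 20.3 − 9.81 = 10.49 kN/m³.
Effective vertical stress at 7.5 m: σ'_v = 15.8×4.7 + 10.49×2.80 = 103.6 kPa.
σ'_h = K_a σ'_v = 0.3098 × 103.6 = 32.10 kPa; u = γ_w × 2.80 = 27.47 kPa.
Total σ_h = 32.10 + 27.47 = 59.57 kPa.

59.6 kPa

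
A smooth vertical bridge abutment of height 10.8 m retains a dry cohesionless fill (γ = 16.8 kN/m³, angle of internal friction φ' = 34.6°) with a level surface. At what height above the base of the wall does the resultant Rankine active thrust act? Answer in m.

3.60 m

K_a = 0.2756.
The pressure distribution is triangular, so the resultant acts at H/3 above the base = 10.8/3 = 3.600 m.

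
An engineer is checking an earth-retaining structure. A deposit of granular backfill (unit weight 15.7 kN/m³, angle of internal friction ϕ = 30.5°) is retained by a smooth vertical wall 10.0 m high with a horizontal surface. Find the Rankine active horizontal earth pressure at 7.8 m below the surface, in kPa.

40.0 kPa

K_a = (1 − sin φ)/(1 + sin φ) = 0.3267.
σ_h = K_a γ z = 0.3267 × 15.7 × 7.8 = 40.00 kPa.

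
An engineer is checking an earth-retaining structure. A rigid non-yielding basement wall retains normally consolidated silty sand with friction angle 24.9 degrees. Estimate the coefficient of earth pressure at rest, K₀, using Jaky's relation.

K₀ = 1 − sin φ' = 1 − sin 24.9° = 0.5790.

0.579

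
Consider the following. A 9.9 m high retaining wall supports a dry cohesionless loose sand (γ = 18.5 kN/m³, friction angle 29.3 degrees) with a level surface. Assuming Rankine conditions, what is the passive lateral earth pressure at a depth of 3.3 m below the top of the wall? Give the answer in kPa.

178 kPa

K_p = (1 + sin φ)/(1 − sin φ) = 2.917.
σ_h = K_p γ z = 2.917 × 18.5 × 3.3 = 178.1 kPa.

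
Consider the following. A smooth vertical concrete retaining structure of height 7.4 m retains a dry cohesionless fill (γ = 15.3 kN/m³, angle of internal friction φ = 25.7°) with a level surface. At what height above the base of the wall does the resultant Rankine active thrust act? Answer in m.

2.47 m

K_a = 0.3950.
The pressure distribution is triangular, so the resultant acts at H/3 above the base = 7.4/3 = 2.467 m.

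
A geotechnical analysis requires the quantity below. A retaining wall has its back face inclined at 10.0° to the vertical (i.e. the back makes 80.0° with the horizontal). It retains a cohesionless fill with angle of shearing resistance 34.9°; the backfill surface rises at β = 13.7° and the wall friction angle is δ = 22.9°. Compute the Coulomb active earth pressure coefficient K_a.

K_a = sin²(α+φ) / [sin²α · sin(α−δ) · (1 + √{sin(φ+δ)sin(φ−β) / (sin(α−δ)sin(α+β))})²].
With α = 80.0°, φ = 34.9°, δ = 22.9°, β = 13.7°: K_a = 0.3925.

0.393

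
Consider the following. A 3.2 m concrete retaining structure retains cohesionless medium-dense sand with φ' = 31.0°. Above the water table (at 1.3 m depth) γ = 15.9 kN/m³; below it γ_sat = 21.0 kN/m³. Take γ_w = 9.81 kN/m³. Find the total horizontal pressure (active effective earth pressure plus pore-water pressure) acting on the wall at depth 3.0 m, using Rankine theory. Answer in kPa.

29.4 kPa

K_a = (1 − sin φ)/(1 + sin φ) = 0.3201.
γ' = 21.0 − 9.81 = 11.19 kN/m³.
Effective vertical stress at 3.0 m: σ'_v = 15.9×1.3 + 11.19×1.70 = 39.69 kPa.
σ'_h = K_a σ'_v = 0.3201 × 39.69 = 12.71 kPa; u = γ_w × 1.70 = 16.68 kPa.
Total σ_h = 12.71 + 16.68 = 29.38 kPa.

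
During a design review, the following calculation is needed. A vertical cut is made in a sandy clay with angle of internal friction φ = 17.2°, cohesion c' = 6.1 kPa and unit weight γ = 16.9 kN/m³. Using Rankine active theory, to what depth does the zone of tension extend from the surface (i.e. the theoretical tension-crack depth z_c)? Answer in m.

0.979 m

K_a = tan²(45° − 17.2°/2) = 0.5436; √K_a = 0.7373.
The active pressure is zero where K_a γ z = 2c√K_a, so z_c = 2c/(γ√K_a) = 2×6.1/(16.9×0.7373) = 0.9792 m.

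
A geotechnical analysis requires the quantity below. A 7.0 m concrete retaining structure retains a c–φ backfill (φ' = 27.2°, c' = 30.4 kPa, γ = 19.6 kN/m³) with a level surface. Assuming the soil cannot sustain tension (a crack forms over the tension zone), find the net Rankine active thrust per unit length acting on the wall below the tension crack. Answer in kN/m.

13.4 kN/m

K_a = 0.3726; √K_a = 0.6104.
Tension-crack depth z_c = 2c/(γ√K_a) = 2×30.4/(19.6×0.6104) = 5.082 m.
σ_a at base = K_a γ H − 2c√K_a = 0.3726×19.6×7.0 − 2×30.4×0.6104 = 14.01 kPa.
P_a = ½ × 14.01 × (H − z_c) = 0.5×14.01×1.918 = 13.43 kN/m.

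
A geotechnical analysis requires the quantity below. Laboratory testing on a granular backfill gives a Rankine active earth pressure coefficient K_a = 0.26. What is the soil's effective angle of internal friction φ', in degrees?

36.0°

K_a = tan²(45° − φ/2) ⇒ 45° − φ/2 = arctan(√0.26) = 27.02°.
φ = 2(45° − 27.02°) = 35.97°.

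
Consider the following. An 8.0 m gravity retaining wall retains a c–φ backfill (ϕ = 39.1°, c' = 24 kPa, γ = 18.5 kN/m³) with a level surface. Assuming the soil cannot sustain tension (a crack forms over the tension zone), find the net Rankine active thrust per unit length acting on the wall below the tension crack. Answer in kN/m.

13.6 kN/m

K_a = 0.2265; √K_a = 0.4759.
Tension-crack depth z_c = 2c/(γ√K_a) = 2×24/(18.5×0.4759) = 5.452 m.
σ_a at base = K_a γ H − 2c√K_a = 0.2265×18.5×8.0 − 2×24×0.4759 = 10.68 kPa.
P_a = ½ × 10.68 × (H − z_c) = 0.5×10.68×2.548 = 13.60 kN/m.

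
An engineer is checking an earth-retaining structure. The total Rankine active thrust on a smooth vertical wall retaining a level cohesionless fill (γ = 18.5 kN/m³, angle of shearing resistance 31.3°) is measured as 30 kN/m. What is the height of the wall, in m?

3.20 m

K_a = 0.3162. P_a = ½ K_a γ H² ⇒ H = √(2P_a/(K_a γ)).
H = √(2×30/(0.3162×18.5)) = 3.203 m.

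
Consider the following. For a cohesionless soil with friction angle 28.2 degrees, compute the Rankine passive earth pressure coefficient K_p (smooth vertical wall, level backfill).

2.79

K_p = (1 + sin φ)/(1 − sin φ) = tan²(45° + 28.2°/2) = 2.792.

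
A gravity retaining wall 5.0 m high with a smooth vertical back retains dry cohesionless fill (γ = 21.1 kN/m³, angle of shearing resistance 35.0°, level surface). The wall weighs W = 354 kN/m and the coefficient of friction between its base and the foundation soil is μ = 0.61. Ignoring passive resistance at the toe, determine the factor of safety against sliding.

3.02

K_a = tan²(45° − 35.0°/2) = 0.2710.
P_a = ½K_aγH² = 0.5×0.2710×21.1×5.0² = 71.47 kN/m, acting at H/3 = 1.667 m above the base.
FS_sliding = μW / P_a = 0.61×354 / 71.47 = 3.021.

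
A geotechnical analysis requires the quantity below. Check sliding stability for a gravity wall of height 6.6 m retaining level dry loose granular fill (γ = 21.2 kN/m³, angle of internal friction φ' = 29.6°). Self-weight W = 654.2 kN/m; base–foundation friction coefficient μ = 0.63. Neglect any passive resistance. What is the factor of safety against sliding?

2.64

K_a = tan²(45° − 29.6°/2) = 0.3387.
P_a = ½K_aγH² = 0.5×0.3387×21.2×6.6² = 156.4 kN/m, acting at H/3 = 2.200 m above the base.
FS_sliding = μW / P_a = 0.63×654.2 / 156.4 = 2.635.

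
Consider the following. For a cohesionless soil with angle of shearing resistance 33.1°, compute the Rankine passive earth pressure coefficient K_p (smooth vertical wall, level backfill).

3.41

K_p = (1 + sin φ)/(1 − sin φ) = tan²(45° + 33.1°/2) = 3.406.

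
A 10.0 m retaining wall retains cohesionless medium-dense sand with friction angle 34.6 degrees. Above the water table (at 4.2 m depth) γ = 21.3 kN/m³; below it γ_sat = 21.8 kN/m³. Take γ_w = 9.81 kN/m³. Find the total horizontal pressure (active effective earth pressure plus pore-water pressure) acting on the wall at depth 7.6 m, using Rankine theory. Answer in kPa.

69.2 kPa

K_a = (1 − sin φ)/(1 + sin φ) = 0.2756.
γ' = 21.8 − 9.81 = 11.99 kN/m³.
Effective vertical stress at 7.6 m: σ'_v = 21.3×4.2 + 11.99×3.40 = 130.2 kPa.
σ'_h = K_a σ'_v = 0.2756 × 130.2 = 35.90 kPa; u = γ_w × 3.40 = 33.35 kPa.
Total σ_h = 35.90 + 33.35 = 69.25 kPa.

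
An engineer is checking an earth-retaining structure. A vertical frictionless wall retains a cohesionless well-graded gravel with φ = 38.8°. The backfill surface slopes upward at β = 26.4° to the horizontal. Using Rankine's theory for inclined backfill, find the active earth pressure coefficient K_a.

K_a = cos β · (cos β − √(cos²β − cos²φ)) / (cos β + √(cos²β − cos²φ)).
cos β = 0.8957, cos φ = 0.7793, √(cos²β − cos²φ) = 0.4415.
K_a = 0.8957 × (0.8957 − 0.4415)/(0.8957 + 0.4415) = 0.3042.

0.304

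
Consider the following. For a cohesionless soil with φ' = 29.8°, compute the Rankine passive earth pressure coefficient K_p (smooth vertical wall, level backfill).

K_p = (1 + sin φ)/(1 − sin φ) = tan²(45° + 29.8°/2) = 2.976.

2.98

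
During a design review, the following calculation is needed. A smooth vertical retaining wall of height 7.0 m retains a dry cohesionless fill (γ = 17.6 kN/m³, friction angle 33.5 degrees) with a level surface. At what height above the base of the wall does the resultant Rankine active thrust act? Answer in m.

2.33 m

K_a = 0.2887.
The pressure distribution is triangular, so the resultant acts at H/3 above the base = 7.0/3 = 2.333 m.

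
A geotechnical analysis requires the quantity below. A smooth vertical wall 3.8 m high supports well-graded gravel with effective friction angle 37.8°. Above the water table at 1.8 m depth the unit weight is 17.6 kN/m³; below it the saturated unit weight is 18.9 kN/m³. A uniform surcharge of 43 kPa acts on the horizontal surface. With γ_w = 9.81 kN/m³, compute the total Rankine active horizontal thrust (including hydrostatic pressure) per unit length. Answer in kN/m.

K_a = tan²(45° − φ/2) = 0.2400.
γ' = 18.9 − 9.81 = 9.090 kN/m³. h₂ = H − d_w = 2.0 m.
σ'_h: at surface K_a·q = 10.32; at WT K_a(q+γd_w) = 17.92; at base K_a(q+γd_w+γ'h₂) = 22.29 kPa.
P₁ = ½(10.32+17.92)×1.8 = 25.42; P₂ = ½(17.92+22.29)×2.0 = 40.21; P_w = ½γ_w h₂² = 19.62.
Total = 25.42+40.21+19.62 = 85.25 kN/m.

85.2 kN/m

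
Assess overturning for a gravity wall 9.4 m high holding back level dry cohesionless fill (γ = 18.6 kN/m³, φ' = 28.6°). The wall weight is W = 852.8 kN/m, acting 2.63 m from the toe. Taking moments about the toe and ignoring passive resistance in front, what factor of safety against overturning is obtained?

K_a = tan²(45° − 28.6°/2) = 0.3525.
P_a = ½K_aγH² = 0.5×0.3525×18.6×9.4² = 289.7 kN/m, acting at H/3 = 3.133 m above the base.
Overturning moment M_o = P_a × H/3 = 289.7 × 3.133 = 907.7.
Resisting moment M_r = W × 2.63 = 852.8 × 2.63 = 2243.
FS_overturning = M_r/M_o = 2243/907.7 = 2.471.

2.47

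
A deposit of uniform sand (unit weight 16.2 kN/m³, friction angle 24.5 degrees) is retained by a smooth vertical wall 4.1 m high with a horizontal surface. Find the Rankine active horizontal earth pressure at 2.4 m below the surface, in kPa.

K_a = (1 − sin φ)/(1 + sin φ) = 0.4137.
σ_h = K_a γ z = 0.4137 × 16.2 × 2.4 = 16.09 kPa.

16.1 kPa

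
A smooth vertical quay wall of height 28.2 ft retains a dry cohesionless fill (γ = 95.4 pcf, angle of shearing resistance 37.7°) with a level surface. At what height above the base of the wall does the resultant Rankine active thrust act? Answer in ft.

9.40 ft

K_a = 0.2411.
The pressure distribution is triangular, so the resultant acts at H/3 above the base = 28.2/3 = 9.400 ft.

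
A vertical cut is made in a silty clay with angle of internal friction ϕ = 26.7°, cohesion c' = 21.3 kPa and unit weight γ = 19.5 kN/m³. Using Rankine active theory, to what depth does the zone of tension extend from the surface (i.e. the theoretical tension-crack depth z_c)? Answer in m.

K_a = tan²(45° − 26.7°/2) = 0.3800; √K_a = 0.6164.
The active pressure is zero where K_a γ z = 2c√K_a, so z_c = 2c/(γ√K_a) = 2×21.3/(19.5×0.6164) = 3.544 m.

3.54 m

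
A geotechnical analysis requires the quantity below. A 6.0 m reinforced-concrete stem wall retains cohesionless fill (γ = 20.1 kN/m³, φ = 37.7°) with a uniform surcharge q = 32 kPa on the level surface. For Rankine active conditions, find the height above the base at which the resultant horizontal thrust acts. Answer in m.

K_a = 0.2411.
Triangular part P₁ = ½K_aγH² = 87.22 at H/3 = 2.000 m; rectangular part P₂ = K_a q H = 46.28 at H/2 = 3.000 m.
ȳ = (P₁·2.000 + P₂·3.000)/(P₁+P₂) = 2.347 m.

2.35 m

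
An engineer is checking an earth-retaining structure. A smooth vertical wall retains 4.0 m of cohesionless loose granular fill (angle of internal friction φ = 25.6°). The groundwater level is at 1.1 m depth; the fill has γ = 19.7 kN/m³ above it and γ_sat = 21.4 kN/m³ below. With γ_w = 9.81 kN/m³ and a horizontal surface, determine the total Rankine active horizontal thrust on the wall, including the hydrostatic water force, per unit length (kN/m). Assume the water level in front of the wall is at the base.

K_a = tan²(45° − φ/2) = 0.3966.
γ' = 21.4 − 9.81 = 11.59 kN/m³. Depth below WT = 2.9 m.
σ'_h at WT = K_a γ d_w = 8.594 kPa; at base = 8.594 + K_a γ' × 2.9 = 21.92 kPa.
P₁ (0–1.1 m) = ½×8.594×1.1 = 4.726. P₂ (1.1–4.0 m) = ½(8.594+21.92)×2.9 = 44.25.
P_w = ½ γ_w h₂² = 0.5×9.81×2.9² = 41.25. Total = 4.726+44.25+41.25 = 90.23 kN/m.

90.2 kN/m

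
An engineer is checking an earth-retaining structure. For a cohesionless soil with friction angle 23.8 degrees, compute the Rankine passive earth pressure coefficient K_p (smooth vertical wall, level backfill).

2.35

K_p = (1 + sin φ)/(1 − sin φ) = tan²(45° + 23.8°/2) = 2.353.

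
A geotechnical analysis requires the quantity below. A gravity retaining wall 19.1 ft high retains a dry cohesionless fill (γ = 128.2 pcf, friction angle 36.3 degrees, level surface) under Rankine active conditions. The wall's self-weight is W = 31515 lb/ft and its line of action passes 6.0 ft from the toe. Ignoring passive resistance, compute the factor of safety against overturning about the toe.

4.96

K_a = tan²(45° − 36.3°/2) = 0.2563.
P_a = ½K_aγH² = 0.5×0.2563×128.2×19.1² = 5993 lb/ft, acting at H/3 = 6.367 ft above the base.
Overturning moment M_o = P_a × H/3 = 5993 × 6.367 = 38150.
Resisting moment M_r = W × 6.0 = 31515 × 6.0 = 189100.
FS_overturning = M_r/M_o = 189100/38150 = 4.956.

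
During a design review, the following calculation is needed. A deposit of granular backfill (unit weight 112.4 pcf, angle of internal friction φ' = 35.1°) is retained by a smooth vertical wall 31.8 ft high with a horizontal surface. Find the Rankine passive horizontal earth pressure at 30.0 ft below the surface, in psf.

12500 psf

K_p = (1 + sin φ)/(1 − sin φ) = 3.706.
σ_h = K_p γ z = 3.706 × 112.4 × 30.0 = 12500 psf.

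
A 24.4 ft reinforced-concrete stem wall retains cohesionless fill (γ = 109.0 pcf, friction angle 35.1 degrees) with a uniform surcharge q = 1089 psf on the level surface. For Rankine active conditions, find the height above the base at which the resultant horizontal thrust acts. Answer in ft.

K_a = 0.2698.
Triangular part P₁ = ½K_aγH² = 8755 at H/3 = 8.133 ft; rectangular part P₂ = K_a q H = 7170 at H/2 = 12.20 ft.
ȳ = (P₁·8.133 + P₂·12.20)/(P₁+P₂) = 9.964 ft.

9.96 ft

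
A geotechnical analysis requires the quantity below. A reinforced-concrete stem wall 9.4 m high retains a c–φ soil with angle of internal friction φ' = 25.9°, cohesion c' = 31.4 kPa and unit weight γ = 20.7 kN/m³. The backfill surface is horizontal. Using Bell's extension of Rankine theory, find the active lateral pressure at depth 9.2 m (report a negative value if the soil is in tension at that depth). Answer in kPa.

K_a = (1 − sin φ)/(1 + sin φ) = 0.3920.
σ_a = K_a γ z − 2c√K_a = 0.3920×20.7×9.2 − 2×31.4×0.6261 = 35.33 kPa.

35.3 kPa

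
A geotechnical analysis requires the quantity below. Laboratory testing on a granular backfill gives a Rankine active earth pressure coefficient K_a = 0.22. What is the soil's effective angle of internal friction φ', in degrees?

K_a = tan²(45° − φ/2) ⇒ 45° − φ/2 = arctan(√0.22) = 25.13°.
φ = 2(45° − 25.13°) = 39.74°.

39.7°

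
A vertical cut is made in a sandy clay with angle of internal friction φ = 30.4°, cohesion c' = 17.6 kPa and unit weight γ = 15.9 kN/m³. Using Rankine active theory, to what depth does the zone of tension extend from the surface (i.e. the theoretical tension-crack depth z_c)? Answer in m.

3.87 m

K_a = tan²(45° − 30.4°/2) = 0.3280; √K_a = 0.5727.
The active pressure is zero where K_a γ z = 2c√K_a, so z_c = 2c/(γ√K_a) = 2×17.6/(15.9×0.5727) = 3.866 m.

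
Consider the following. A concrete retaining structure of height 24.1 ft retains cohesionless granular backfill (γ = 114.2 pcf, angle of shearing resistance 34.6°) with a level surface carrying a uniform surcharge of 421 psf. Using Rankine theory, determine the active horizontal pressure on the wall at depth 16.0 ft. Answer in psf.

620 psf

K_a = (1 − sin φ)/(1 + sin φ) = 0.2756.
σ_v = γz + q = 114.2 × 16.0 + 421 = 2248 psf.
σ_h = K_a σ_v = 0.2756 × 2248 = 619.7 psf.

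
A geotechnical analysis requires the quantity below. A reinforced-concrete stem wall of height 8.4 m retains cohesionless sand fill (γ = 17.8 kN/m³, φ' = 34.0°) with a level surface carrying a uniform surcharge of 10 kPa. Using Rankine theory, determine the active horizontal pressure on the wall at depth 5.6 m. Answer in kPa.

K_a = (1 − sin φ)/(1 + sin φ) = 0.2827.
σ_v = γz + q = 17.8 × 5.6 + 10 = 109.7 kPa.
σ_h = K_a σ_v = 0.2827 × 109.7 = 31.01 kPa.

31.0 kPa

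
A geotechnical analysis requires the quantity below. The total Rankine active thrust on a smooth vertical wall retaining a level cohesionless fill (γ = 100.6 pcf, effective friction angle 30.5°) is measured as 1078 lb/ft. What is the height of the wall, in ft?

8.10 ft

K_a = 0.3267. P_a = ½ K_a γ H² ⇒ H = √(2P_a/(K_a γ)).
H = √(2×1078/(0.3267×100.6)) = 8.100 ft.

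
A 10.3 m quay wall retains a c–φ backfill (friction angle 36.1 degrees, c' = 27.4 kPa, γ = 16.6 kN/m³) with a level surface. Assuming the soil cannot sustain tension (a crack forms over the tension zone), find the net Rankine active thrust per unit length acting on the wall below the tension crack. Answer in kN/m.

K_a = 0.2585; √K_a = 0.5084.
Tension-crack depth z_c = 2c/(γ√K_a) = 2×27.4/(16.6×0.5084) = 6.493 m.
σ_a at base = K_a γ H − 2c√K_a = 0.2585×16.6×10.3 − 2×27.4×0.5084 = 16.34 kPa.
P_a = ½ × 16.34 × (H − z_c) = 0.5×16.34×3.807 = 31.10 kN/m.

31.1 kN/m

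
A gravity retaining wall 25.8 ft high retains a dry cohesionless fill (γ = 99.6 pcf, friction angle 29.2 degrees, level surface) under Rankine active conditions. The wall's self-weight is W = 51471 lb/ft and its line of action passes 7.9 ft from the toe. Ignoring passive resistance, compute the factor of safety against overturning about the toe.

K_a = tan²(45° − 29.2°/2) = 0.3442.
P_a = ½K_aγH² = 0.5×0.3442×99.6×25.8² = 11410 lb/ft, acting at H/3 = 8.600 ft above the base.
Overturning moment M_o = P_a × H/3 = 11410 × 8.600 = 98130.
Resisting moment M_r = W × 7.9 = 51471 × 7.9 = 406600.
FS_overturning = M_r/M_o = 406600/98130 = 4.144.

4.14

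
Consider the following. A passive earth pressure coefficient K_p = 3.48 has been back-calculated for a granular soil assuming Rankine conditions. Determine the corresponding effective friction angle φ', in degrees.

33.6°

K_p = (1+sin φ)/(1−sin φ) ⇒ sin φ = (K_p − 1)/(K_p + 1) = 0.5536.
φ = arcsin(0.5536) = 33.61°.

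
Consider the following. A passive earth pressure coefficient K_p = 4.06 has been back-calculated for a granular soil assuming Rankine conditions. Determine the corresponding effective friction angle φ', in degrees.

K_p = (1+sin φ)/(1−sin φ) ⇒ sin φ = (K_p − 1)/(K_p + 1) = 0.6047.
φ = arcsin(0.6047) = 37.21°.

37.2°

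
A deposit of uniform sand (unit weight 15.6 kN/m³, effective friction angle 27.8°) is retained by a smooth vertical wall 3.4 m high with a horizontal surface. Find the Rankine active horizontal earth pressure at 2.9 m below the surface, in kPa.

16.5 kPa

K_a = (1 − sin φ)/(1 + sin φ) = 0.3639.
σ_h = K_a γ z = 0.3639 × 15.6 × 2.9 = 16.46 kPa.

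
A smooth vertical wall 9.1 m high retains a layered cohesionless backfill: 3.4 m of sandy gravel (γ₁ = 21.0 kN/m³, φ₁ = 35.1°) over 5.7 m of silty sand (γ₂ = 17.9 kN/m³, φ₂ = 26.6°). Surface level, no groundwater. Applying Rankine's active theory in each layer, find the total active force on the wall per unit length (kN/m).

K_a1 = tan²(45°−35.1°/2) = 0.2698; K_a2 = tan²(45°−26.6°/2) = 0.3814.
Layer 1: σ at base = K_a1 γ₁ h₁ = 19.27 kPa; P₁ = ½×19.27×3.4 = 32.75.
Layer 2: σ_v at top = γ₁h₁ = 71.40; σ_h top = K_a2×71.40 = 27.24; σ_h base = K_a2×(71.40+17.9×5.7) = 66.15.
P₂ = ½(27.24+66.15)×5.7 = 266.2. Total P_a = 32.75+266.2 = 298.9 kN/m.

299 kN/m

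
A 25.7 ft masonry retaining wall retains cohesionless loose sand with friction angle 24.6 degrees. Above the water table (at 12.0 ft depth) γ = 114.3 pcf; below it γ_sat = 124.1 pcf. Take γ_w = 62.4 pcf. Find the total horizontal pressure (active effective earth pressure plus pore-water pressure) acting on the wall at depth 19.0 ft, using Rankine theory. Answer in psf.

K_a = (1 − sin φ)/(1 + sin φ) = 0.4121.
γ' = 124.1 − 62.4 = 61.70 pcf.
Effective vertical stress at 19.0 ft: σ'_v = 114.3×12.0 + 61.70×7.00 = 1804 psf.
σ'_h = K_a σ'_v = 0.4121 × 1804 = 743.3 psf; u = γ_w × 7.00 = 436.8 psf.
Total σ_h = 743.3 + 436.8 = 1180 psf.

1180 psf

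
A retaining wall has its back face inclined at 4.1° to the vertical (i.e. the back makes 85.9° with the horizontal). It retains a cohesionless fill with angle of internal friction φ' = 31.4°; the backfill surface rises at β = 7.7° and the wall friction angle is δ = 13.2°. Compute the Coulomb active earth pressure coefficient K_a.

K_a = sin²(α+φ) / [sin²α · sin(α−δ) · (1 + √{sin(φ+δ)sin(φ−β) / (sin(α−δ)sin(α+β))})²].
With α = 85.9°, φ = 31.4°, δ = 13.2°, β = 7.7°: K_a = 0.3486.

0.349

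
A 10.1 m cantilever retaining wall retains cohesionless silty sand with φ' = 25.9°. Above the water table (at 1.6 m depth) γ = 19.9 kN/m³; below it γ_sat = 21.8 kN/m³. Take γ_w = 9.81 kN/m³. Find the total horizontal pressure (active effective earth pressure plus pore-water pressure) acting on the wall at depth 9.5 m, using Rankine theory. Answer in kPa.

K_a = (1 − sin φ)/(1 + sin φ) = 0.3920.
γ' = 21.8 − 9.81 = 11.99 kN/m³.
Effective vertical stress at 9.5 m: σ'_v = 19.9×1.6 + 11.99×7.90 = 126.6 kPa.
σ'_h = K_a σ'_v = 0.3920 × 126.6 = 49.61 kPa; u = γ_w × 7.90 = 77.50 kPa.
Total σ_h = 49.61 + 77.50 = 127.1 kPa.

127 kPa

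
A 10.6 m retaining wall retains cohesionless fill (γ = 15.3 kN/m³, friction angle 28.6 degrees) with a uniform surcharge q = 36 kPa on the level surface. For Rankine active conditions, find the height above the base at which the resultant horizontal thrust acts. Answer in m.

4.08 m

K_a = 0.3525.
Triangular part P₁ = ½K_aγH² = 303.0 at H/3 = 3.533 m; rectangular part P₂ = K_a q H = 134.5 at H/2 = 5.300 m.
ȳ = (P₁·3.533 + P₂·5.300)/(P₁+P₂) = 4.077 m.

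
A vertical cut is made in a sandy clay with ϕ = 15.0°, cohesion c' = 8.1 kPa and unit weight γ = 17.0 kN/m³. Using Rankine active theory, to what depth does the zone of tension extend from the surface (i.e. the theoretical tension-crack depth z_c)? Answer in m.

K_a = tan²(45° − 15.0°/2) = 0.5888; √K_a = 0.7673.
The active pressure is zero where K_a γ z = 2c√K_a, so z_c = 2c/(γ√K_a) = 2×8.1/(17.0×0.7673) = 1.242 m.

1.24 m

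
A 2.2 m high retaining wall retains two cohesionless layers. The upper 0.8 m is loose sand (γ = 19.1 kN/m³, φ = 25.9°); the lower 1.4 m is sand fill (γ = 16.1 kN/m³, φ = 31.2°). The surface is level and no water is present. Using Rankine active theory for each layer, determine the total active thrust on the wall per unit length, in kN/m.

14.2 kN/m

K_a1 = tan²(45°−25.9°/2) = 0.3920; K_a2 = tan²(45°−31.2°/2) = 0.3175.
Layer 1: σ at base = K_a1 γ₁ h₁ = 5.989 kPa; P₁ = ½×5.989×0.8 = 2.396.
Layer 2: σ_v at top = γ₁h₁ = 15.28; σ_h top = K_a2×15.28 = 4.851; σ_h base = K_a2×(15.28+16.1×1.4) = 12.01.
P₂ = ½(4.851+12.01)×1.4 = 11.80. Total P_a = 2.396+11.80 = 14.20 kN/m.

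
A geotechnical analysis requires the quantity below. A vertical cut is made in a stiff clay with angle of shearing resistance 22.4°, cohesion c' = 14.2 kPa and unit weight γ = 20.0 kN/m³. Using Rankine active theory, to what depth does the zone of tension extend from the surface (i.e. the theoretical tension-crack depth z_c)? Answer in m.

K_a = tan²(45° − 22.4°/2) = 0.4482; √K_a = 0.6694.
The active pressure is zero where K_a γ z = 2c√K_a, so z_c = 2c/(γ√K_a) = 2×14.2/(20.0×0.6694) = 2.121 m.

2.12 m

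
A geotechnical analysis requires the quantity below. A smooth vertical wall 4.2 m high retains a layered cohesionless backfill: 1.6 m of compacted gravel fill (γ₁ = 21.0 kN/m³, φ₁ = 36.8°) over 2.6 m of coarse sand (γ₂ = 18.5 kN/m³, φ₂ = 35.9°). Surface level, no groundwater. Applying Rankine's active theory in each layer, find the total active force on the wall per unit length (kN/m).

K_a1 = tan²(45°−36.8°/2) = 0.2508; K_a2 = tan²(45°−35.9°/2) = 0.2607.
Layer 1: σ at base = K_a1 γ₁ h₁ = 8.426 kPa; P₁ = ½×8.426×1.6 = 6.741.
Layer 2: σ_v at top = γ₁h₁ = 33.60; σ_h top = K_a2×33.60 = 8.761; σ_h base = K_a2×(33.60+18.5×2.6) = 21.30.
P₂ = ½(8.761+21.30)×2.6 = 39.08. Total P_a = 6.741+39.08 = 45.82 kN/m.

45.8 kN/m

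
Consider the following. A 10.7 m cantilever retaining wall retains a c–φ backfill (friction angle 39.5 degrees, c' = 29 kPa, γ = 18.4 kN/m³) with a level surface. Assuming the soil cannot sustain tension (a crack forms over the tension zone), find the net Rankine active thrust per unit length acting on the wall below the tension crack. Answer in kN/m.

K_a = 0.2224; √K_a = 0.4716.
Tension-crack depth z_c = 2c/(γ√K_a) = 2×29/(18.4×0.4716) = 6.684 m.
σ_a at base = K_a γ H − 2c√K_a = 0.2224×18.4×10.7 − 2×29×0.4716 = 16.44 kPa.
P_a = ½ × 16.44 × (H − z_c) = 0.5×16.44×4.016 = 33.01 kN/m.

33.0 kN/m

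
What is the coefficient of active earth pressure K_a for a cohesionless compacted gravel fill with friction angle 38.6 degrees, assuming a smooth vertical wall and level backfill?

K_a = (1 − sin φ)/(1 + sin φ) = (1 − sin 38.6°)/(1 + sin 38.6°) = 0.2316.

0.232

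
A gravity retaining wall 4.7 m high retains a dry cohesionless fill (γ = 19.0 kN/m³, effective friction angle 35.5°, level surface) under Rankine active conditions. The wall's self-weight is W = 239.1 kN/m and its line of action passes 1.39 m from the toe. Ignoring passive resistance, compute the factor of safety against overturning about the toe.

3.81

K_a = tan²(45° − 35.5°/2) = 0.2653.
P_a = ½K_aγH² = 0.5×0.2653×19.0×4.7² = 55.67 kN/m, acting at H/3 = 1.567 m above the base.
Overturning moment M_o = P_a × H/3 = 55.67 × 1.567 = 87.21.
Resisting moment M_r = W × 1.39 = 239.1 × 1.39 = 332.3.
FS_overturning = M_r/M_o = 332.3/87.21 = 3.811.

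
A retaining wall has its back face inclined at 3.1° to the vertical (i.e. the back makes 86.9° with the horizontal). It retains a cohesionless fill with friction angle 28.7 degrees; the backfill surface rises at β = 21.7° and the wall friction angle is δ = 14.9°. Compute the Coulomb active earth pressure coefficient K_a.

K_a = sin²(α+φ) / [sin²α · sin(α−δ) · (1 + √{sin(φ+δ)sin(φ−β) / (sin(α−δ)sin(α+β))})²].
With α = 86.9°, φ = 28.7°, δ = 14.9°, β = 21.7°: K_a = 0.5033.

0.503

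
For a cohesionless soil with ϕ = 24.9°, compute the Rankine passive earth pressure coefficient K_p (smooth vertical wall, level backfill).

K_p = (1 + sin φ)/(1 − sin φ) = tan²(45° + 24.9°/2) = 2.454.

2.45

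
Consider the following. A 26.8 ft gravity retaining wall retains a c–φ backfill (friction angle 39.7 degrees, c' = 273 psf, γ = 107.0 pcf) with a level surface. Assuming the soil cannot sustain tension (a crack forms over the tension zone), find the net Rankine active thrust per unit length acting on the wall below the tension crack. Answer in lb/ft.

2990 lb/ft

K_a = 0.2204; √K_a = 0.4695.
Tension-crack depth z_c = 2c/(γ√K_a) = 2×273/(107.0×0.4695) = 10.87 ft.
σ_a at base = K_a γ H − 2c√K_a = 0.2204×107.0×26.8 − 2×273×0.4695 = 375.8 psf.
P_a = ½ × 375.8 × (H − z_c) = 0.5×375.8×15.93 = 2993 lb/ft.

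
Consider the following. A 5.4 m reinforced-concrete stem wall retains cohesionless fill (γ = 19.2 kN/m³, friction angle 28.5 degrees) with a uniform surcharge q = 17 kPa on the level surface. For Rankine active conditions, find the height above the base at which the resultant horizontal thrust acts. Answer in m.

K_a = 0.3540.
Triangular part P₁ = ½K_aγH² = 99.08 at H/3 = 1.800 m; rectangular part P₂ = K_a q H = 32.49 at H/2 = 2.700 m.
ȳ = (P₁·1.800 + P₂·2.700)/(P₁+P₂) = 2.022 m.

2.02 m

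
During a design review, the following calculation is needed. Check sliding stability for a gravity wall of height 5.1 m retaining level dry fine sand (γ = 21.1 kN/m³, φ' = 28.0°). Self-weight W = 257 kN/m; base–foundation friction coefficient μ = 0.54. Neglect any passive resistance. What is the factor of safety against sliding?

K_a = tan²(45° − 28.0°/2) = 0.3610.
P_a = ½K_aγH² = 0.5×0.3610×21.1×5.1² = 99.07 kN/m, acting at H/3 = 1.700 m above the base.
FS_sliding = μW / P_a = 0.54×257 / 99.07 = 1.401.

1.40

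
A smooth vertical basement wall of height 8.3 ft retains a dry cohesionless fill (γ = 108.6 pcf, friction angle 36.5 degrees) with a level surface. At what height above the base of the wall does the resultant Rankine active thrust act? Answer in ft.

K_a = 0.2541.
The pressure distribution is triangular, so the resultant acts at H/3 above the base = 8.3/3 = 2.767 ft.

2.77 ft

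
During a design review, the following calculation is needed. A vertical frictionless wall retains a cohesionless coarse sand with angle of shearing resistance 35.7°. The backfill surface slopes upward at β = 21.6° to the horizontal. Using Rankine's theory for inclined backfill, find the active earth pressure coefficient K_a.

0.321

K_a = cos β · (cos β − √(cos²β − cos²φ)) / (cos β + √(cos²β − cos²φ)).
cos β = 0.9298, cos φ = 0.8121, √(cos²β − cos²φ) = 0.4528.
K_a = 0.9298 × (0.9298 − 0.4528)/(0.9298 + 0.4528) = 0.3208.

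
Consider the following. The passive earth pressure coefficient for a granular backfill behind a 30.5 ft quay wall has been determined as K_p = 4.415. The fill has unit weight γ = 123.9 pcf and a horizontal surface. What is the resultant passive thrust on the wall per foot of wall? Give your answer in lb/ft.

254000 lb/ft

P = ½ K_p γ H² = 0.5 × 4.415 × 123.9 × 30.5² = 254400 lb/ft.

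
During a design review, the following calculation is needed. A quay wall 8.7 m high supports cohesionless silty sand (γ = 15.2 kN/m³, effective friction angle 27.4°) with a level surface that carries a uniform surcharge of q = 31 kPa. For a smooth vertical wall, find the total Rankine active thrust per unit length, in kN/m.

312 kN/m

K_a = tan²(45° − φ/2) = 0.3697.
Soil triangle: ½ K_a γ H² = 0.5×0.3697×15.2×8.7² = 212.7 kN/m.
Surcharge rectangle: K_a q H = 0.3697×31×8.7 = 99.70 kN/m.
Total = 212.7 + 99.70 = 312.4 kN/m.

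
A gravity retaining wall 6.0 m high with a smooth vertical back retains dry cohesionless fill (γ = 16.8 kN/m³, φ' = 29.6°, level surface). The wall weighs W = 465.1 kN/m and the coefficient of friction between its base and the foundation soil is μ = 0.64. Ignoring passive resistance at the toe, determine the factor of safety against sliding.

K_a = tan²(45° − 29.6°/2) = 0.3387.
P_a = ½K_aγH² = 0.5×0.3387×16.8×6.0² = 102.4 kN/m, acting at H/3 = 2.000 m above the base.
FS_sliding = μW / P_a = 0.64×465.1 / 102.4 = 2.906.

2.91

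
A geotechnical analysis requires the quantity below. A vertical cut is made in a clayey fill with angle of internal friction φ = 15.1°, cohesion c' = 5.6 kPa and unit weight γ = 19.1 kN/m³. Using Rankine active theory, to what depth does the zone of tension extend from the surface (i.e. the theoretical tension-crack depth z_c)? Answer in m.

K_a = tan²(45° − 15.1°/2) = 0.5867; √K_a = 0.7659.
The active pressure is zero where K_a γ z = 2c√K_a, so z_c = 2c/(γ√K_a) = 2×5.6/(19.1×0.7659) = 0.7656 m.

0.766 m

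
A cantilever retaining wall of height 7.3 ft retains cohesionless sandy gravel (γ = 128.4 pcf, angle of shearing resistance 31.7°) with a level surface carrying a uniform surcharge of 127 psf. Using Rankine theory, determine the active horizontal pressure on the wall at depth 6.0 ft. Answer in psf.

K_a = (1 − sin φ)/(1 + sin φ) = 0.3111.
σ_v = γz + q = 128.4 × 6.0 + 127 = 897.4 psf.
σ_h = K_a σ_v = 0.3111 × 897.4 = 279.2 psf.

279 psf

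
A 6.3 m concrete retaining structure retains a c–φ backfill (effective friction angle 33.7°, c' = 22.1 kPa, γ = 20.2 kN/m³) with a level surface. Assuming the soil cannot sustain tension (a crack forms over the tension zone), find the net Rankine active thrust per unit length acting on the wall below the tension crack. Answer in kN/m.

K_a = 0.2863; √K_a = 0.5351.
Tension-crack depth z_c = 2c/(γ√K_a) = 2×22.1/(20.2×0.5351) = 4.089 m.
σ_a at base = K_a γ H − 2c√K_a = 0.2863×20.2×6.3 − 2×22.1×0.5351 = 12.78 kPa.
P_a = ½ × 12.78 × (H − z_c) = 0.5×12.78×2.211 = 14.13 kN/m.

14.1 kN/m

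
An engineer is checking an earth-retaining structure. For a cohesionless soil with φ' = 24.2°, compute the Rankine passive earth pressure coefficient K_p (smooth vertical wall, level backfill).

K_p = (1 + sin φ)/(1 − sin φ) = tan²(45° + 24.2°/2) = 2.389.

2.39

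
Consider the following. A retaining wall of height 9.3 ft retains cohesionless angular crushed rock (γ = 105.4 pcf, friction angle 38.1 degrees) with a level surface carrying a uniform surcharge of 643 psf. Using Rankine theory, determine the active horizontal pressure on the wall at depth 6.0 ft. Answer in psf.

302 psf

K_a = (1 − sin φ)/(1 + sin φ) = 0.2368.
σ_v = γz + q = 105.4 × 6.0 + 643 = 1275 psf.
σ_h = K_a σ_v = 0.2368 × 1275 = 302.1 psf.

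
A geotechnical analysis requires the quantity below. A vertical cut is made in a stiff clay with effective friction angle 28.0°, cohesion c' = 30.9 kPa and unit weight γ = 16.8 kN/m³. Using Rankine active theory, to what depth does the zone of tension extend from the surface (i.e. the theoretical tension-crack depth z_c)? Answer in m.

6.12 m

K_a = tan²(45° − 28.0°/2) = 0.3610; √K_a = 0.6009.
The active pressure is zero where K_a γ z = 2c√K_a, so z_c = 2c/(γ√K_a) = 2×30.9/(16.8×0.6009) = 6.122 m.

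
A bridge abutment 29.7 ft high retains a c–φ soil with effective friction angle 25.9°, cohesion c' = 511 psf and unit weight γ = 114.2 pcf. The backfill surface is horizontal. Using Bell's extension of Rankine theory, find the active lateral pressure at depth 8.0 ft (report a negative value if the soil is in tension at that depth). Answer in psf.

K_a = (1 − sin φ)/(1 + sin φ) = 0.3920.
σ_a = K_a γ z − 2c√K_a = 0.3920×114.2×8.0 − 2×511×0.6261 = -281.7 psf.

-282 psf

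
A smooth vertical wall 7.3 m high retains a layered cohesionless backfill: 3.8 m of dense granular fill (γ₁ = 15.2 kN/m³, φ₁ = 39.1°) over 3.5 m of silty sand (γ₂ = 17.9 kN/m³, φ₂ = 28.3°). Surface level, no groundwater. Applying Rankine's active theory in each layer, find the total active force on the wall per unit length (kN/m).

136 kN/m

K_a1 = tan²(45°−39.1°/2) = 0.2265; K_a2 = tan²(45°−28.3°/2) = 0.3568.
Layer 1: σ at base = K_a1 γ₁ h₁ = 13.08 kPa; P₁ = ½×13.08×3.8 = 24.86.
Layer 2: σ_v at top = γ₁h₁ = 57.76; σ_h top = K_a2×57.76 = 20.61; σ_h base = K_a2×(57.76+17.9×3.5) = 42.96.
P₂ = ½(20.61+42.96)×3.5 = 111.2. Total P_a = 24.86+111.2 = 136.1 kN/m.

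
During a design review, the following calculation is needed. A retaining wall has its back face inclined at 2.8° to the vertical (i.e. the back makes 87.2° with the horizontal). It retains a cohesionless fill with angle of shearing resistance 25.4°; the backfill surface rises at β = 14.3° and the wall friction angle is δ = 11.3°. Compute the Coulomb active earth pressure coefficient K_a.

K_a = sin²(α+φ) / [sin²α · sin(α−δ) · (1 + √{sin(φ+δ)sin(φ−β) / (sin(α−δ)sin(α+β))})²].
With α = 87.2°, φ = 25.4°, δ = 11.3°, β = 14.3°: K_a = 0.4848.

0.485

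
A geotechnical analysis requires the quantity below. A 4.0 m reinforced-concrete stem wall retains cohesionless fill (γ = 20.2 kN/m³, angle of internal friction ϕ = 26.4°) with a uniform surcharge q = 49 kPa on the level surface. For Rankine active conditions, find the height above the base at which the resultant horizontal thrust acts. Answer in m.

1.70 m

K_a = 0.3844.
Triangular part P₁ = ½K_aγH² = 62.12 at H/3 = 1.333 m; rectangular part P₂ = K_a q H = 75.35 at H/2 = 2.000 m.
ȳ = (P₁·1.333 + P₂·2.000)/(P₁+P₂) = 1.699 m.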